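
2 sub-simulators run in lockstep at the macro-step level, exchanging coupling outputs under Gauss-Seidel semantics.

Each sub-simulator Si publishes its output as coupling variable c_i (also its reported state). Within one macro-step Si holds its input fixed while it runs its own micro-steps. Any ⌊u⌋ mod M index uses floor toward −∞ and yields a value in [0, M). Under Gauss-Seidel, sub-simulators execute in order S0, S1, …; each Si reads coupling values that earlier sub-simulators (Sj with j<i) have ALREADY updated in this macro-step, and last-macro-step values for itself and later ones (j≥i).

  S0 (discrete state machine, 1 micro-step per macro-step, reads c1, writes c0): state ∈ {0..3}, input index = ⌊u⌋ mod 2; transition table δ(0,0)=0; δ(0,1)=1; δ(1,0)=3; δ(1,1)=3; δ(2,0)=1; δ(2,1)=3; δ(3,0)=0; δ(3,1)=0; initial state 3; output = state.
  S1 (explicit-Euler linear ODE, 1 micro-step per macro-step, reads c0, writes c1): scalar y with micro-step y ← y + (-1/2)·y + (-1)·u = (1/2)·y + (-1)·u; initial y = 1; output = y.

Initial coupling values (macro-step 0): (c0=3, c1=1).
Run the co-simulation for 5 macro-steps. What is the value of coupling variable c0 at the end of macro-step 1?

c0 at macro-step 1 = 0

macro 1: S0 reads c1=1 → after 1×micro: 0; S1 reads c0=0 → after 1×micro: 1/2 ⇒ (c0=0, c1=1/2)
macro 2: S0 reads c1=1/2 → after 1×micro: 0; S1 reads c0=0 → after 1×micro: 1/4 ⇒ (c0=0, c1=1/4)
macro 3: S0 reads c1=1/4 → after 1×micro: 0; S1 reads c0=0 → after 1×micro: 1/8 ⇒ (c0=0, c1=1/8)
macro 4: S0 reads c1=1/8 → after 1×micro: 0; S1 reads c0=0 → after 1×micro: 1/16 ⇒ (c0=0, c1=1/16)
macro 5: S0 reads c1=1/16 → after 1×micro: 0; S1 reads c0=0 → after 1×micro: 1/32 ⇒ (c0=0, c1=1/32)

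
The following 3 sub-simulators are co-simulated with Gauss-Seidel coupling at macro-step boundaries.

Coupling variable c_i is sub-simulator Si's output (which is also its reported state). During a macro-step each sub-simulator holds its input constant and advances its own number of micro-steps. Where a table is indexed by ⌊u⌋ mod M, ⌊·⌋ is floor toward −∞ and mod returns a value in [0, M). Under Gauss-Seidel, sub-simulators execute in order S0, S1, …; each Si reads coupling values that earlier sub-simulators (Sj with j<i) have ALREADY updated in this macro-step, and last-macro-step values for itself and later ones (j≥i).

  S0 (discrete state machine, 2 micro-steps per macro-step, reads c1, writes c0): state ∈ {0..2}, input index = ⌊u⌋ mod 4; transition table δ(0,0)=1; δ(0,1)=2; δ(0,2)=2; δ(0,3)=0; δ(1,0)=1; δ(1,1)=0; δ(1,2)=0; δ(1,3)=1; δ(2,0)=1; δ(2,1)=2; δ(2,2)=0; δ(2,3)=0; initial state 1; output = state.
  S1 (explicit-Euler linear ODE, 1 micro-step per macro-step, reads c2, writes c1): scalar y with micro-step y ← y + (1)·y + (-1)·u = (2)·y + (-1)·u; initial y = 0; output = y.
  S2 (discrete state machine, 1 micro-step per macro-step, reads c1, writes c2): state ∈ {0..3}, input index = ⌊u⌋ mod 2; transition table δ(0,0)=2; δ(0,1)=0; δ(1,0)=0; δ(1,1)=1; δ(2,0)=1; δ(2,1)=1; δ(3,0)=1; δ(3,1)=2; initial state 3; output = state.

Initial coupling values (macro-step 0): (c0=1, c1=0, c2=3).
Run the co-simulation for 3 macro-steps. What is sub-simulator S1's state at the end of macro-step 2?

S1 state at macro-step 2 = -8

macro 1: S0 reads c1=0 → after 2×micro: 1; S1 reads c2=3 → after 1×micro: -3; S2 reads c1=-3 → after 1×micro: 2 ⇒ (c0=1, c1=-3, c2=2)
macro 2: S0 reads c1=-3 → after 2×micro: 2; S1 reads c2=2 → after 1×micro: -8; S2 reads c1=-8 → after 1×micro: 1 ⇒ (c0=2, c1=-8, c2=1)
macro 3: S0 reads c1=-8 → after 2×micro: 1; S1 reads c2=1 → after 1×micro: -17; S2 reads c1=-17 → after 1×micro: 1 ⇒ (c0=1, c1=-17, c2=1)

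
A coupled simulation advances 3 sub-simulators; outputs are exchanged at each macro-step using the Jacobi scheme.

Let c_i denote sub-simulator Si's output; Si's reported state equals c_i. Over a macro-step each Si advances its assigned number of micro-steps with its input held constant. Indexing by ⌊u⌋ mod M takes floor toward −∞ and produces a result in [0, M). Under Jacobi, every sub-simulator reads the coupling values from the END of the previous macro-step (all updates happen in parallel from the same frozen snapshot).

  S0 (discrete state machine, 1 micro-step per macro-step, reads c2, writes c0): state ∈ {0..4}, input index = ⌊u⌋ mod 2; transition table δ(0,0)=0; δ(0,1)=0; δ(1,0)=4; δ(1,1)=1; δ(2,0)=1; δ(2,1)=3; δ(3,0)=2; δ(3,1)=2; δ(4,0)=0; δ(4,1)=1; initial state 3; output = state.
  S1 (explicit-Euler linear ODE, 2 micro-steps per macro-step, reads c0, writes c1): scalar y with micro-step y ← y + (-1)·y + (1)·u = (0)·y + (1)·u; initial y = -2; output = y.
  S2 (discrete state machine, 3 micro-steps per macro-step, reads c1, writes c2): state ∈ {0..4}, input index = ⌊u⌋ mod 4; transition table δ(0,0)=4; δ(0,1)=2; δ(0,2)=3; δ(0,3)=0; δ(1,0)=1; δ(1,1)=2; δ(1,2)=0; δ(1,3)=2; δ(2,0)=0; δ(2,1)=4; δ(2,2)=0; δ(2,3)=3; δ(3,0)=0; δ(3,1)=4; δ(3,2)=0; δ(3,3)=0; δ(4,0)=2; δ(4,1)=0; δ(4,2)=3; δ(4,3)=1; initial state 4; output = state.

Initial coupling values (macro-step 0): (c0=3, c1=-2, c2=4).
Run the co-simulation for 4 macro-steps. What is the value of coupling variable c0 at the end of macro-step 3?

c0 at macro-step 3 = 2

macro 1: S0 reads c2=4 → after 1×micro: 2; S1 reads c0=3 → after 2×micro: 3; S2 reads c1=-2 → after 3×micro: 3 ⇒ (c0=2, c1=3, c2=3)
macro 2: S0 reads c2=3 → after 1×micro: 3; S1 reads c0=2 → after 2×micro: 2; S2 reads c1=3 → after 3×micro: 0 ⇒ (c0=3, c1=2, c2=0)
macro 3: S0 reads c2=0 → after 1×micro: 2; S1 reads c0=3 → after 2×micro: 3; S2 reads c1=2 → after 3×micro: 3 ⇒ (c0=2, c1=3, c2=3)
macro 4: S0 reads c2=3 → after 1×micro: 3; S1 reads c0=2 → after 2×micro: 2; S2 reads c1=3 → after 3×micro: 0 ⇒ (c0=3, c1=2, c2=0)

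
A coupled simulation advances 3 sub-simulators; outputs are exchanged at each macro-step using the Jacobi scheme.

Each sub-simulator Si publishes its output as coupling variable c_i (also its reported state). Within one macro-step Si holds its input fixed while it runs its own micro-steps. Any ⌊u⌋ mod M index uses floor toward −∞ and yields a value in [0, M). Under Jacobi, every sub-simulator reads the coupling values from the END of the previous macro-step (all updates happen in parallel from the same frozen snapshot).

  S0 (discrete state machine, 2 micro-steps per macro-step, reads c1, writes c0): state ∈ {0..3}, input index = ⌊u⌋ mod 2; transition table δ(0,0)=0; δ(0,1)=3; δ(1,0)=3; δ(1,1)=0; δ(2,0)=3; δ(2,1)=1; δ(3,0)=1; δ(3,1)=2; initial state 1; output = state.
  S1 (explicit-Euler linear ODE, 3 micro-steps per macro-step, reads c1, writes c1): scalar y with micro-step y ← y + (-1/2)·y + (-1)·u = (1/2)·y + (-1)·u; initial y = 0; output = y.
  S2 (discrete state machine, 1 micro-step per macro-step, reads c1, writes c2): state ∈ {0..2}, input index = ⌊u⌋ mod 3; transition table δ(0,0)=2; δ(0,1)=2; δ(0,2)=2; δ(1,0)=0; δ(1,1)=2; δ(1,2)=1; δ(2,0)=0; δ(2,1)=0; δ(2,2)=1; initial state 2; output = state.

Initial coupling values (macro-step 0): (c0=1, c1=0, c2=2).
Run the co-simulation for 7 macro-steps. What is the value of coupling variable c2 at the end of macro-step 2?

c2 at macro-step 2 = 2

macro 1: S0 reads c1=0 → after 2×micro: 1; S1 reads c1=0 → after 3×micro: 0; S2 reads c1=0 → after 1×micro: 0 ⇒ (c0=1, c1=0, c2=0)
macro 2: S0 reads c1=0 → after 2×micro: 1; S1 reads c1=0 → after 3×micro: 0; S2 reads c1=0 → after 1×micro: 2 ⇒ (c0=1, c1=0, c2=2)
macro 3: S0 reads c1=0 → after 2×micro: 1; S1 reads c1=0 → after 3×micro: 0; S2 reads c1=0 → after 1×micro: 0 ⇒ (c0=1, c1=0, c2=0)
macro 4: S0 reads c1=0 → after 2×micro: 1; S1 reads c1=0 → after 3×micro: 0; S2 reads c1=0 → after 1×micro: 2 ⇒ (c0=1, c1=0, c2=2)
macro 5: S0 reads c1=0 → after 2×micro: 1; S1 reads c1=0 → after 3×micro: 0; S2 reads c1=0 → after 1×micro: 0 ⇒ (c0=1, c1=0, c2=0)
macro 6: S0 reads c1=0 → after 2×micro: 1; S1 reads c1=0 → after 3×micro: 0; S2 reads c1=0 → after 1×micro: 2 ⇒ (c0=1, c1=0, c2=2)
macro 7: S0 reads c1=0 → after 2×micro: 1; S1 reads c1=0 → after 3×micro: 0; S2 reads c1=0 → after 1×micro: 0 ⇒ (c0=1, c1=0, c2=0)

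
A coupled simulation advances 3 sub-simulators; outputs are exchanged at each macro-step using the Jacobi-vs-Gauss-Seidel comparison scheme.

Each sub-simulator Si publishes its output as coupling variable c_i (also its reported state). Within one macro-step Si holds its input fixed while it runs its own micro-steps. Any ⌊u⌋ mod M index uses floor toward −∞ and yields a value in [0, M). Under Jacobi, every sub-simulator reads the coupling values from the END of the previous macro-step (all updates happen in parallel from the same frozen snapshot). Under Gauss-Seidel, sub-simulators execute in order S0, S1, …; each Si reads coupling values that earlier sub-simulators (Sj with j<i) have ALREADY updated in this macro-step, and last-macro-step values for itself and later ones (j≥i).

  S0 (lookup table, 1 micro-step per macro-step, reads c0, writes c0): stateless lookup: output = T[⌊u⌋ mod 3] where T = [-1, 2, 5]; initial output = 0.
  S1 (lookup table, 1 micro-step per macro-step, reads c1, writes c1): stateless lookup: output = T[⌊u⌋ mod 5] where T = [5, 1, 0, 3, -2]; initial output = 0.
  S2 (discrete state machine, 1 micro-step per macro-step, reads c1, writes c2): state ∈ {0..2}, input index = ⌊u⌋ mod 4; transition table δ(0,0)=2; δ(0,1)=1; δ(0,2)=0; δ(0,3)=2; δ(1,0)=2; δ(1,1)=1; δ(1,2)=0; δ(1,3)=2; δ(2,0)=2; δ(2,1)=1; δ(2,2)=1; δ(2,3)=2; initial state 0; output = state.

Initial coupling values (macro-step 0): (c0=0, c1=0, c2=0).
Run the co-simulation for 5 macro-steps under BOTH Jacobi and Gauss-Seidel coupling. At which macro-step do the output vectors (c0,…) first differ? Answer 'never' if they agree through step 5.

[Jacobi] macro 1: S0 reads c0=0 → after 1×micro: -1; S1 reads c1=0 → after 1×micro: 5; S2 reads c1=0 → after 1×micro: 2 ⇒ (c0=-1, c1=5, c2=2)
[Jacobi] macro 2: S0 reads c0=-1 → after 1×micro: 5; S1 reads c1=5 → after 1×micro: 5; S2 reads c1=5 → after 1×micro: 1 ⇒ (c0=5, c1=5, c2=1)
[Jacobi] macro 3: S0 reads c0=5 → after 1×micro: 5; S1 reads c1=5 → after 1×micro: 5; S2 reads c1=5 → after 1×micro: 1 ⇒ (c0=5, c1=5, c2=1)
[Jacobi] macro 4: S0 reads c0=5 → after 1×micro: 5; S1 reads c1=5 → after 1×micro: 5; S2 reads c1=5 → after 1×micro: 1 ⇒ (c0=5, c1=5, c2=1)
[Jacobi] macro 5: S0 reads c0=5 → after 1×micro: 5; S1 reads c1=5 → after 1×micro: 5; S2 reads c1=5 → after 1×micro: 1 ⇒ (c0=5, c1=5, c2=1)
[Gauss-Seidel] macro 1: S0 reads c0=0 → after 1×micro: -1; S1 reads c1=0 → after 1×micro: 5; S2 reads c1=5 → after 1×micro: 1 ⇒ (c0=-1, c1=5, c2=1)
[Gauss-Seidel] macro 2: S0 reads c0=-1 → after 1×micro: 5; S1 reads c1=5 → after 1×micro: 5; S2 reads c1=5 → after 1×micro: 1 ⇒ (c0=5, c1=5, c2=1)
[Gauss-Seidel] macro 3: S0 reads c0=5 → after 1×micro: 5; S1 reads c1=5 → after 1×micro: 5; S2 reads c1=5 → after 1×micro: 1 ⇒ (c0=5, c1=5, c2=1)
[Gauss-Seidel] macro 4: S0 reads c0=5 → after 1×micro: 5; S1 reads c1=5 → after 1×micro: 5; S2 reads c1=5 → after 1×micro: 1 ⇒ (c0=5, c1=5, c2=1)
[Gauss-Seidel] macro 5: S0 reads c0=5 → after 1×micro: 5; S1 reads c1=5 → after 1×micro: 5; S2 reads c1=5 → after 1×micro: 1 ⇒ (c0=5, c1=5, c2=1)

first divergence at macro-step: 1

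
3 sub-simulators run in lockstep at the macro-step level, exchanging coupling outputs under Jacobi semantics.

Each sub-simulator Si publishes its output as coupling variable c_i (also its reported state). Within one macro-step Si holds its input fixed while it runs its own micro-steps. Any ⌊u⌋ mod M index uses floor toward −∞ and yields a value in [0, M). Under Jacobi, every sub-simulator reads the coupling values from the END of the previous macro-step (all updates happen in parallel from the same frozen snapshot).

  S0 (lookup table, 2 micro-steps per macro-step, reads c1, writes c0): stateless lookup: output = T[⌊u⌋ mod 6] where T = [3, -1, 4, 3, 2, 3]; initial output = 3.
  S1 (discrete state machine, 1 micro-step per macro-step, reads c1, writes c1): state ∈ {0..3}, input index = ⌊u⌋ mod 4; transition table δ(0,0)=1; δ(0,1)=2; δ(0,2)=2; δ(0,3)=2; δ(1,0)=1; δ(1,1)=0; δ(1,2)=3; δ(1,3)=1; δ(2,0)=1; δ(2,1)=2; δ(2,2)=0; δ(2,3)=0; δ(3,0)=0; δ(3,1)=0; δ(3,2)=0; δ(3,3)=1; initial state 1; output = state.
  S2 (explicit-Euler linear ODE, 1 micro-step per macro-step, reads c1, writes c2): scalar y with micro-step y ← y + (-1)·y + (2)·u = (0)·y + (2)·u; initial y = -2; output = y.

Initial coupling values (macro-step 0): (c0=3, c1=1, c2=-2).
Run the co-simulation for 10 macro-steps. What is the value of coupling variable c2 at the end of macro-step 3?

macro 1: S0 reads c1=1 → after 2×micro: -1; S1 reads c1=1 → after 1×micro: 0; S2 reads c1=1 → after 1×micro: 2 ⇒ (c0=-1, c1=0, c2=2)
macro 2: S0 reads c1=0 → after 2×micro: 3; S1 reads c1=0 → after 1×micro: 1; S2 reads c1=0 → after 1×micro: 0 ⇒ (c0=3, c1=1, c2=0)
macro 3: S0 reads c1=1 → after 2×micro: -1; S1 reads c1=1 → after 1×micro: 0; S2 reads c1=1 → after 1×micro: 2 ⇒ (c0=-1, c1=0, c2=2)
macro 4: S0 reads c1=0 → after 2×micro: 3; S1 reads c1=0 → after 1×micro: 1; S2 reads c1=0 → after 1×micro: 0 ⇒ (c0=3, c1=1, c2=0)
macro 5: S0 reads c1=1 → after 2×micro: -1; S1 reads c1=1 → after 1×micro: 0; S2 reads c1=1 → after 1×micro: 2 ⇒ (c0=-1, c1=0, c2=2)
macro 6: S0 reads c1=0 → after 2×micro: 3; S1 reads c1=0 → after 1×micro: 1; S2 reads c1=0 → after 1×micro: 0 ⇒ (c0=3, c1=1, c2=0)
macro 7: S0 reads c1=1 → after 2×micro: -1; S1 reads c1=1 → after 1×micro: 0; S2 reads c1=1 → after 1×micro: 2 ⇒ (c0=-1, c1=0, c2=2)
macro 8: S0 reads c1=0 → after 2×micro: 3; S1 reads c1=0 → after 1×micro: 1; S2 reads c1=0 → after 1×micro: 0 ⇒ (c0=3, c1=1, c2=0)
macro 9: S0 reads c1=1 → after 2×micro: -1; S1 reads c1=1 → after 1×micro: 0; S2 reads c1=1 → after 1×micro: 2 ⇒ (c0=-1, c1=0, c2=2)
macro 10: S0 reads c1=0 → after 2×micro: 3; S1 reads c1=0 → after 1×micro: 1; S2 reads c1=0 → after 1×micro: 0 ⇒ (c0=3, c1=1, c2=0)

c2 at macro-step 3 = 2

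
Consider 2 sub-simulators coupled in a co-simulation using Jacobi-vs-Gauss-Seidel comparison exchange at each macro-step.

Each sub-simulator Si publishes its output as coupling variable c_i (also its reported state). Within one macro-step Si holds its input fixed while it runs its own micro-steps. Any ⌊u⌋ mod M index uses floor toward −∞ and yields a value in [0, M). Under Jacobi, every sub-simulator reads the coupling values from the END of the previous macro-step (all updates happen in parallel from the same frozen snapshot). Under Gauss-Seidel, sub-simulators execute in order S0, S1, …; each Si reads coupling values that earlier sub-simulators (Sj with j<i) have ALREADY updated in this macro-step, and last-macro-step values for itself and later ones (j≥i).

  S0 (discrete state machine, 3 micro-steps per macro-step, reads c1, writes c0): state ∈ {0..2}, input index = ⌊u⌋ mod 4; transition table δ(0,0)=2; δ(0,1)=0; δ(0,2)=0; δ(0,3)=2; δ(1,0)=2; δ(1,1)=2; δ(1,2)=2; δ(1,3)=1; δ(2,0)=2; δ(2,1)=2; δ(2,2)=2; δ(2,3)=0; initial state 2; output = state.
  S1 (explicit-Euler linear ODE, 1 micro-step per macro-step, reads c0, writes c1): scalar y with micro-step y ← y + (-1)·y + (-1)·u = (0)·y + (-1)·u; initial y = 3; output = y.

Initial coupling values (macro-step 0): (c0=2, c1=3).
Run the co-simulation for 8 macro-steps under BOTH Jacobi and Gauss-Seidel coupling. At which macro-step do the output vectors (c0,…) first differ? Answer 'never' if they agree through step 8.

[Jacobi] macro 1: S0 reads c1=3 → after 3×micro: 0; S1 reads c0=2 → after 1×micro: -2 ⇒ (c0=0, c1=-2)
[Jacobi] macro 2: S0 reads c1=-2 → after 3×micro: 0; S1 reads c0=0 → after 1×micro: 0 ⇒ (c0=0, c1=0)
[Jacobi] macro 3: S0 reads c1=0 → after 3×micro: 2; S1 reads c0=0 → after 1×micro: 0 ⇒ (c0=2, c1=0)
[Jacobi] macro 4: S0 reads c1=0 → after 3×micro: 2; S1 reads c0=2 → after 1×micro: -2 ⇒ (c0=2, c1=-2)
[Jacobi] macro 5: S0 reads c1=-2 → after 3×micro: 2; S1 reads c0=2 → after 1×micro: -2 ⇒ (c0=2, c1=-2)
[Jacobi] macro 6: S0 reads c1=-2 → after 3×micro: 2; S1 reads c0=2 → after 1×micro: -2 ⇒ (c0=2, c1=-2)
[Jacobi] macro 7: S0 reads c1=-2 → after 3×micro: 2; S1 reads c0=2 → after 1×micro: -2 ⇒ (c0=2, c1=-2)
[Jacobi] macro 8: S0 reads c1=-2 → after 3×micro: 2; S1 reads c0=2 → after 1×micro: -2 ⇒ (c0=2, c1=-2)
[Gauss-Seidel] macro 1: S0 reads c1=3 → after 3×micro: 0; S1 reads c0=0 → after 1×micro: 0 ⇒ (c0=0, c1=0)
[Gauss-Seidel] macro 2: S0 reads c1=0 → after 3×micro: 2; S1 reads c0=2 → after 1×micro: -2 ⇒ (c0=2, c1=-2)
[Gauss-Seidel] macro 3: S0 reads c1=-2 → after 3×micro: 2; S1 reads c0=2 → after 1×micro: -2 ⇒ (c0=2, c1=-2)
[Gauss-Seidel] macro 4: S0 reads c1=-2 → after 3×micro: 2; S1 reads c0=2 → after 1×micro: -2 ⇒ (c0=2, c1=-2)
[Gauss-Seidel] macro 5: S0 reads c1=-2 → after 3×micro: 2; S1 reads c0=2 → after 1×micro: -2 ⇒ (c0=2, c1=-2)
[Gauss-Seidel] macro 6: S0 reads c1=-2 → after 3×micro: 2; S1 reads c0=2 → after 1×micro: -2 ⇒ (c0=2, c1=-2)
[Gauss-Seidel] macro 7: S0 reads c1=-2 → after 3×micro: 2; S1 reads c0=2 → after 1×micro: -2 ⇒ (c0=2, c1=-2)
[Gauss-Seidel] macro 8: S0 reads c1=-2 → after 3×micro: 2; S1 reads c0=2 → after 1×micro: -2 ⇒ (c0=2, c1=-2)

first divergence at macro-step: 1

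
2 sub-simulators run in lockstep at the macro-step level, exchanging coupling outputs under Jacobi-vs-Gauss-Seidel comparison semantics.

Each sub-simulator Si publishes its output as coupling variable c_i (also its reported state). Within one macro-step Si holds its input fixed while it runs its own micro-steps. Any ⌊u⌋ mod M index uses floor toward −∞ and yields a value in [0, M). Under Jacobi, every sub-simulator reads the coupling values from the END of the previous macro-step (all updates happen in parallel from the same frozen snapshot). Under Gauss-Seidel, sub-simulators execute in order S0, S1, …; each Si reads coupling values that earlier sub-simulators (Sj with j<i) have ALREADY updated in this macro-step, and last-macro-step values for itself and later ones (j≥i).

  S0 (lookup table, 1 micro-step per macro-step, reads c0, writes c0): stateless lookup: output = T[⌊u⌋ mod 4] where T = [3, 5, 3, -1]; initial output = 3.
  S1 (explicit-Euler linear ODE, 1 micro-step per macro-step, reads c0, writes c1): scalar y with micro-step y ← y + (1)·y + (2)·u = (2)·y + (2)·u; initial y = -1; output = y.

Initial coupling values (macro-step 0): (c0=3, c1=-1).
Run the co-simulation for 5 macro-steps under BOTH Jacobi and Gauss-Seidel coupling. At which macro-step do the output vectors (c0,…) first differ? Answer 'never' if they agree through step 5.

[Jacobi] macro 1: S0 reads c0=3 → after 1×micro: -1; S1 reads c0=3 → after 1×micro: 4 ⇒ (c0=-1, c1=4)
[Jacobi] macro 2: S0 reads c0=-1 → after 1×micro: -1; S1 reads c0=-1 → after 1×micro: 6 ⇒ (c0=-1, c1=6)
[Jacobi] macro 3: S0 reads c0=-1 → after 1×micro: -1; S1 reads c0=-1 → after 1×micro: 10 ⇒ (c0=-1, c1=10)
[Jacobi] macro 4: S0 reads c0=-1 → after 1×micro: -1; S1 reads c0=-1 → after 1×micro: 18 ⇒ (c0=-1, c1=18)
[Jacobi] macro 5: S0 reads c0=-1 → after 1×micro: -1; S1 reads c0=-1 → after 1×micro: 34 ⇒ (c0=-1, c1=34)
[Gauss-Seidel] macro 1: S0 reads c0=3 → after 1×micro: -1; S1 reads c0=-1 → after 1×micro: -4 ⇒ (c0=-1, c1=-4)
[Gauss-Seidel] macro 2: S0 reads c0=-1 → after 1×micro: -1; S1 reads c0=-1 → after 1×micro: -10 ⇒ (c0=-1, c1=-10)
[Gauss-Seidel] macro 3: S0 reads c0=-1 → after 1×micro: -1; S1 reads c0=-1 → after 1×micro: -22 ⇒ (c0=-1, c1=-22)
[Gauss-Seidel] macro 4: S0 reads c0=-1 → after 1×micro: -1; S1 reads c0=-1 → after 1×micro: -46 ⇒ (c0=-1, c1=-46)
[Gauss-Seidel] macro 5: S0 reads c0=-1 → after 1×micro: -1; S1 reads c0=-1 → after 1×micro: -94 ⇒ (c0=-1, c1=-94)

first divergence at macro-step: 1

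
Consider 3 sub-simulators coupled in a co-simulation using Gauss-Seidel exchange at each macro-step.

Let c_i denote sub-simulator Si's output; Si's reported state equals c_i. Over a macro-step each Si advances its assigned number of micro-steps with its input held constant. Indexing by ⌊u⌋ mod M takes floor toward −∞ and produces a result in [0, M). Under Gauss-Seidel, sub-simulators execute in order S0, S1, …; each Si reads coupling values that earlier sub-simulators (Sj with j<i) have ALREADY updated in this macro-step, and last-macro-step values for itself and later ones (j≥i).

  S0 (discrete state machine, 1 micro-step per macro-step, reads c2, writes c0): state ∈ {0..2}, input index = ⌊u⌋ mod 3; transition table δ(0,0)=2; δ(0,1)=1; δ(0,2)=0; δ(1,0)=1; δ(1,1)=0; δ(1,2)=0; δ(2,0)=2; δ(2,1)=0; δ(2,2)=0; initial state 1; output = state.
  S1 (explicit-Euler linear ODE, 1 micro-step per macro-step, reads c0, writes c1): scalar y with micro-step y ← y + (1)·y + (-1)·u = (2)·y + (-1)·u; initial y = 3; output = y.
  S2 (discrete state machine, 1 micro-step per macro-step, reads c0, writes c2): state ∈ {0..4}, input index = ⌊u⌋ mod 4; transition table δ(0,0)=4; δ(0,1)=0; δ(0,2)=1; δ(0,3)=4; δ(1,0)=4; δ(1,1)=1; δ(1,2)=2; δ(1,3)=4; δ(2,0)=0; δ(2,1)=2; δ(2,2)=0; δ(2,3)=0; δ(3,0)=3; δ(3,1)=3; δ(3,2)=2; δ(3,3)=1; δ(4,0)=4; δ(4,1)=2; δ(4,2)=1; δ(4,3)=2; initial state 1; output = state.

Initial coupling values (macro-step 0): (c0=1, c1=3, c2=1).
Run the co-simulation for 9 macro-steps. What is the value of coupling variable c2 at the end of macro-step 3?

c2 at macro-step 3 = 0

macro 1: S0 reads c2=1 → after 1×micro: 0; S1 reads c0=0 → after 1×micro: 6; S2 reads c0=0 → after 1×micro: 4 ⇒ (c0=0, c1=6, c2=4)
macro 2: S0 reads c2=4 → after 1×micro: 1; S1 reads c0=1 → after 1×micro: 11; S2 reads c0=1 → after 1×micro: 2 ⇒ (c0=1, c1=11, c2=2)
macro 3: S0 reads c2=2 → after 1×micro: 0; S1 reads c0=0 → after 1×micro: 22; S2 reads c0=0 → after 1×micro: 0 ⇒ (c0=0, c1=22, c2=0)
macro 4: S0 reads c2=0 → after 1×micro: 2; S1 reads c0=2 → after 1×micro: 42; S2 reads c0=2 → after 1×micro: 1 ⇒ (c0=2, c1=42, c2=1)
macro 5: S0 reads c2=1 → after 1×micro: 0; S1 reads c0=0 → after 1×micro: 84; S2 reads c0=0 → after 1×micro: 4 ⇒ (c0=0, c1=84, c2=4)
macro 6: S0 reads c2=4 → after 1×micro: 1; S1 reads c0=1 → after 1×micro: 167; S2 reads c0=1 → after 1×micro: 2 ⇒ (c0=1, c1=167, c2=2)
macro 7: S0 reads c2=2 → after 1×micro: 0; S1 reads c0=0 → after 1×micro: 334; S2 reads c0=0 → after 1×micro: 0 ⇒ (c0=0, c1=334, c2=0)
macro 8: S0 reads c2=0 → after 1×micro: 2; S1 reads c0=2 → after 1×micro: 666; S2 reads c0=2 → after 1×micro: 1 ⇒ (c0=2, c1=666, c2=1)
macro 9: S0 reads c2=1 → after 1×micro: 0; S1 reads c0=0 → after 1×micro: 1332; S2 reads c0=0 → after 1×micro: 4 ⇒ (c0=0, c1=1332, c2=4)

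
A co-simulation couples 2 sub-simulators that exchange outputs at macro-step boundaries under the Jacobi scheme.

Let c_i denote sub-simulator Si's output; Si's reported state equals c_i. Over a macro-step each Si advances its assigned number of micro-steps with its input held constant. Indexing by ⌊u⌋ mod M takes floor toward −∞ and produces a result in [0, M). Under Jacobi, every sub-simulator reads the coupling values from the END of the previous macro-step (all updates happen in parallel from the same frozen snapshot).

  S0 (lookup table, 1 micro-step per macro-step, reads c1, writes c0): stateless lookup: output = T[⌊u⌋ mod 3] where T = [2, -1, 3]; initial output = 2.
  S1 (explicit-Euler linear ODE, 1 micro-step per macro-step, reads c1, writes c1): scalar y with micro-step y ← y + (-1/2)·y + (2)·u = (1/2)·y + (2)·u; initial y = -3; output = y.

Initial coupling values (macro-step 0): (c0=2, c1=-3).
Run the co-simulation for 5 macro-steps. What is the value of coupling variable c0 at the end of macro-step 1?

c0 at macro-step 1 = 2

macro 1: S0 reads c1=-3 → after 1×micro: 2; S1 reads c1=-3 → after 1×micro: -15/2 ⇒ (c0=2, c1=-15/2)
macro 2: S0 reads c1=-15/2 → after 1×micro: -1; S1 reads c1=-15/2 → after 1×micro: -75/4 ⇒ (c0=-1, c1=-75/4)
macro 3: S0 reads c1=-75/4 → after 1×micro: 3; S1 reads c1=-75/4 → after 1×micro: -375/8 ⇒ (c0=3, c1=-375/8)
macro 4: S0 reads c1=-375/8 → after 1×micro: -1; S1 reads c1=-375/8 → after 1×micro: -1875/16 ⇒ (c0=-1, c1=-1875/16)
macro 5: S0 reads c1=-1875/16 → after 1×micro: 3; S1 reads c1=-1875/16 → after 1×micro: -9375/32 ⇒ (c0=3, c1=-9375/32)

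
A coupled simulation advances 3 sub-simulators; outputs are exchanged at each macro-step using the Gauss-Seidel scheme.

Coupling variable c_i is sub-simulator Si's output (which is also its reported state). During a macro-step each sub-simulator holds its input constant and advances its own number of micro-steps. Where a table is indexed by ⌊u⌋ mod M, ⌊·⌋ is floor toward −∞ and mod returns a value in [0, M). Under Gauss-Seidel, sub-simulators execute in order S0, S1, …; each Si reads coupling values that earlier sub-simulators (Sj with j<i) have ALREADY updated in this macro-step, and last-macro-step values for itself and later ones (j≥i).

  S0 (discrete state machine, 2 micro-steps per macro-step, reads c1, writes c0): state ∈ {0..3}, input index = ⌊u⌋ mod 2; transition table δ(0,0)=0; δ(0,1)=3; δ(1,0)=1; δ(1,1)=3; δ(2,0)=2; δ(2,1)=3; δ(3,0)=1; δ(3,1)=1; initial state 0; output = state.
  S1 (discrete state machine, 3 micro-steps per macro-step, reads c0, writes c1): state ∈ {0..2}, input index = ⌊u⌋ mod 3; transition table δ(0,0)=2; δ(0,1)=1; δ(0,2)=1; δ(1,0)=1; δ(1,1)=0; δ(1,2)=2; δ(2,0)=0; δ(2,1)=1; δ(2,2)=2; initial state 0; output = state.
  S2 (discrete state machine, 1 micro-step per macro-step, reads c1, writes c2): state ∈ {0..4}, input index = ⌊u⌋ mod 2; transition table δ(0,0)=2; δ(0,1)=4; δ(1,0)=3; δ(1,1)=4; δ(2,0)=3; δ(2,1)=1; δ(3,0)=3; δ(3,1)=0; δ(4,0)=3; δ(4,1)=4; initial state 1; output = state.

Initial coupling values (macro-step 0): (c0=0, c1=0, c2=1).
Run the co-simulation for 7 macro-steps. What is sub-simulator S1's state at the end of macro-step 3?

macro 1: S0 reads c1=0 → after 2×micro: 0; S1 reads c0=0 → after 3×micro: 2; S2 reads c1=2 → after 1×micro: 3 ⇒ (c0=0, c1=2, c2=3)
macro 2: S0 reads c1=2 → after 2×micro: 0; S1 reads c0=0 → after 3×micro: 0; S2 reads c1=0 → after 1×micro: 3 ⇒ (c0=0, c1=0, c2=3)
macro 3: S0 reads c1=0 → after 2×micro: 0; S1 reads c0=0 → after 3×micro: 2; S2 reads c1=2 → after 1×micro: 3 ⇒ (c0=0, c1=2, c2=3)
macro 4: S0 reads c1=2 → after 2×micro: 0; S1 reads c0=0 → after 3×micro: 0; S2 reads c1=0 → after 1×micro: 3 ⇒ (c0=0, c1=0, c2=3)
macro 5: S0 reads c1=0 → after 2×micro: 0; S1 reads c0=0 → after 3×micro: 2; S2 reads c1=2 → after 1×micro: 3 ⇒ (c0=0, c1=2, c2=3)
macro 6: S0 reads c1=2 → after 2×micro: 0; S1 reads c0=0 → after 3×micro: 0; S2 reads c1=0 → after 1×micro: 3 ⇒ (c0=0, c1=0, c2=3)
macro 7: S0 reads c1=0 → after 2×micro: 0; S1 reads c0=0 → after 3×micro: 2; S2 reads c1=2 → after 1×micro: 3 ⇒ (c0=0, c1=2, c2=3)

S1 state at macro-step 3 = 2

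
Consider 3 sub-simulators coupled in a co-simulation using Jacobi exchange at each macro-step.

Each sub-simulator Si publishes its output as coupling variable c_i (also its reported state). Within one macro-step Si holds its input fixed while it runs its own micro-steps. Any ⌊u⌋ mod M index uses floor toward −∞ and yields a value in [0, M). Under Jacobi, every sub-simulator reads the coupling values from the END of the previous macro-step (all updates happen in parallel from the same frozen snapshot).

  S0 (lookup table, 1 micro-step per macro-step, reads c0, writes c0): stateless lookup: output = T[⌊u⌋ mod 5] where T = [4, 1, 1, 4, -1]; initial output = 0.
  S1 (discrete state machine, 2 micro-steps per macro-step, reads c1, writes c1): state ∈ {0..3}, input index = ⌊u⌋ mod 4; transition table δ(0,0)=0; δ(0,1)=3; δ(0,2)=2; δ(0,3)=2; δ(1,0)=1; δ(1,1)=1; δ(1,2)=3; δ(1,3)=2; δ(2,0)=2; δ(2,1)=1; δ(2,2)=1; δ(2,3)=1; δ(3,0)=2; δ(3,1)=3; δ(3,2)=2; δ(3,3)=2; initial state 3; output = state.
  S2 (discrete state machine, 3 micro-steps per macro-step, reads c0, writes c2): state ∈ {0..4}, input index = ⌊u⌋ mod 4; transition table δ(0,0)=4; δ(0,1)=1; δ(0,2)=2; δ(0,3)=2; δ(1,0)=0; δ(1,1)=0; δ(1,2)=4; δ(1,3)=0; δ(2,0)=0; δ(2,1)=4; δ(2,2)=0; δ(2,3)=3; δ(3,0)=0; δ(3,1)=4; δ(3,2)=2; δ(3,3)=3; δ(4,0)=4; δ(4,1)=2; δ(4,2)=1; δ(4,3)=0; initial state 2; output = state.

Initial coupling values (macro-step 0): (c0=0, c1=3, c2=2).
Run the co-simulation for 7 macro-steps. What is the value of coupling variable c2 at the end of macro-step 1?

macro 1: S0 reads c0=0 → after 1×micro: 4; S1 reads c1=3 → after 2×micro: 1; S2 reads c0=0 → after 3×micro: 4 ⇒ (c0=4, c1=1, c2=4)
macro 2: S0 reads c0=4 → after 1×micro: -1; S1 reads c1=1 → after 2×micro: 1; S2 reads c0=4 → after 3×micro: 4 ⇒ (c0=-1, c1=1, c2=4)
macro 3: S0 reads c0=-1 → after 1×micro: -1; S1 reads c1=1 → after 2×micro: 1; S2 reads c0=-1 → after 3×micro: 3 ⇒ (c0=-1, c1=1, c2=3)
macro 4: S0 reads c0=-1 → after 1×micro: -1; S1 reads c1=1 → after 2×micro: 1; S2 reads c0=-1 → after 3×micro: 3 ⇒ (c0=-1, c1=1, c2=3)
macro 5: S0 reads c0=-1 → after 1×micro: -1; S1 reads c1=1 → after 2×micro: 1; S2 reads c0=-1 → after 3×micro: 3 ⇒ (c0=-1, c1=1, c2=3)
macro 6: S0 reads c0=-1 → after 1×micro: -1; S1 reads c1=1 → after 2×micro: 1; S2 reads c0=-1 → after 3×micro: 3 ⇒ (c0=-1, c1=1, c2=3)
macro 7: S0 reads c0=-1 → after 1×micro: -1; S1 reads c1=1 → after 2×micro: 1; S2 reads c0=-1 → after 3×micro: 3 ⇒ (c0=-1, c1=1, c2=3)

c2 at macro-step 1 = 4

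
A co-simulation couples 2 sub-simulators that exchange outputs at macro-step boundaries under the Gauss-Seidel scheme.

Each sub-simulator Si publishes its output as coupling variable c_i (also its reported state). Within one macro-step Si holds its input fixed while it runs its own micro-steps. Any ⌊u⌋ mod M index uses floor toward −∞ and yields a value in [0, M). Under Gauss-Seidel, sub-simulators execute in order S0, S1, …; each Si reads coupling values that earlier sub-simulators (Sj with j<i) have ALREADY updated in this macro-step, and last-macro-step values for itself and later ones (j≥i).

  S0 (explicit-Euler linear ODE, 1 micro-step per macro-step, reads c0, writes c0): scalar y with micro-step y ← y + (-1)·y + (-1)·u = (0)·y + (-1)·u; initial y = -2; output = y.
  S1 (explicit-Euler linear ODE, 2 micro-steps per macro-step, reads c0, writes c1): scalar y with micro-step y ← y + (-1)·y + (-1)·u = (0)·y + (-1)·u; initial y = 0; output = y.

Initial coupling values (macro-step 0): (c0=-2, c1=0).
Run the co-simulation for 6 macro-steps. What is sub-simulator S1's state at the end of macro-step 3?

macro 1: S0 reads c0=-2 → after 1×micro: 2; S1 reads c0=2 → after 2×micro: -2 ⇒ (c0=2, c1=-2)
macro 2: S0 reads c0=2 → after 1×micro: -2; S1 reads c0=-2 → after 2×micro: 2 ⇒ (c0=-2, c1=2)
macro 3: S0 reads c0=-2 → after 1×micro: 2; S1 reads c0=2 → after 2×micro: -2 ⇒ (c0=2, c1=-2)
macro 4: S0 reads c0=2 → after 1×micro: -2; S1 reads c0=-2 → after 2×micro: 2 ⇒ (c0=-2, c1=2)
macro 5: S0 reads c0=-2 → after 1×micro: 2; S1 reads c0=2 → after 2×micro: -2 ⇒ (c0=2, c1=-2)
macro 6: S0 reads c0=2 → after 1×micro: -2; S1 reads c0=-2 → after 2×micro: 2 ⇒ (c0=-2, c1=2)

S1 state at macro-step 3 = -2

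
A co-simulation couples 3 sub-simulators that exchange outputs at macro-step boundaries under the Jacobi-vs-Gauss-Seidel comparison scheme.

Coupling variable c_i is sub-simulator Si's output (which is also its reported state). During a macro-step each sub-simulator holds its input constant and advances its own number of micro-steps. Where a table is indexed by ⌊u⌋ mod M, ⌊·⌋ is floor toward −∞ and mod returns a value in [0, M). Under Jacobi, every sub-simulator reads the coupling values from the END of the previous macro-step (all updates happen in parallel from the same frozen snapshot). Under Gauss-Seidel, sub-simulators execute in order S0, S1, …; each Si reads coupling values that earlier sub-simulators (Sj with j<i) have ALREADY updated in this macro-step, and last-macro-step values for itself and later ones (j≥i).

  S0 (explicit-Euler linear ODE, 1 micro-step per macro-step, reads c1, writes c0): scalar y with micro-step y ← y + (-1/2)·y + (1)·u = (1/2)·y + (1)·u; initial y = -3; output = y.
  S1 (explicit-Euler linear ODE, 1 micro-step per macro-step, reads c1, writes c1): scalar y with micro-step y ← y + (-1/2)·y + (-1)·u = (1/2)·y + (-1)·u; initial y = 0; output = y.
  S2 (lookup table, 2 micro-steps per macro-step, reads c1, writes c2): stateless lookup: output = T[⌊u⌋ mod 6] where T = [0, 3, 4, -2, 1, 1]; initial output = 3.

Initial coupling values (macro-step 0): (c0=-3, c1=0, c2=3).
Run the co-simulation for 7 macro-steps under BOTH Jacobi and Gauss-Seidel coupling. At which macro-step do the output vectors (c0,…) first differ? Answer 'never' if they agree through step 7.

first divergence at macro-step: never

[Jacobi] macro 1: S0 reads c1=0 → after 1×micro: -3/2; S1 reads c1=0 → after 1×micro: 0; S2 reads c1=0 → after 2×micro: 0 ⇒ (c0=-3/2, c1=0, c2=0)
[Jacobi] macro 2: S0 reads c1=0 → after 1×micro: -3/4; S1 reads c1=0 → after 1×micro: 0; S2 reads c1=0 → after 2×micro: 0 ⇒ (c0=-3/4, c1=0, c2=0)
[Jacobi] macro 3: S0 reads c1=0 → after 1×micro: -3/8; S1 reads c1=0 → after 1×micro: 0; S2 reads c1=0 → after 2×micro: 0 ⇒ (c0=-3/8, c1=0, c2=0)
[Jacobi] macro 4: S0 reads c1=0 → after 1×micro: -3/16; S1 reads c1=0 → after 1×micro: 0; S2 reads c1=0 → after 2×micro: 0 ⇒ (c0=-3/16, c1=0, c2=0)
[Jacobi] macro 5: S0 reads c1=0 → after 1×micro: -3/32; S1 reads c1=0 → after 1×micro: 0; S2 reads c1=0 → after 2×micro: 0 ⇒ (c0=-3/32, c1=0, c2=0)
[Jacobi] macro 6: S0 reads c1=0 → after 1×micro: -3/64; S1 reads c1=0 → after 1×micro: 0; S2 reads c1=0 → after 2×micro: 0 ⇒ (c0=-3/64, c1=0, c2=0)
[Jacobi] macro 7: S0 reads c1=0 → after 1×micro: -3/128; S1 reads c1=0 → after 1×micro: 0; S2 reads c1=0 → after 2×micro: 0 ⇒ (c0=-3/128, c1=0, c2=0)
[Gauss-Seidel] macro 1: S0 reads c1=0 → after 1×micro: -3/2; S1 reads c1=0 → after 1×micro: 0; S2 reads c1=0 → after 2×micro: 0 ⇒ (c0=-3/2, c1=0, c2=0)
[Gauss-Seidel] macro 2: S0 reads c1=0 → after 1×micro: -3/4; S1 reads c1=0 → after 1×micro: 0; S2 reads c1=0 → after 2×micro: 0 ⇒ (c0=-3/4, c1=0, c2=0)
[Gauss-Seidel] macro 3: S0 reads c1=0 → after 1×micro: -3/8; S1 reads c1=0 → after 1×micro: 0; S2 reads c1=0 → after 2×micro: 0 ⇒ (c0=-3/8, c1=0, c2=0)
[Gauss-Seidel] macro 4: S0 reads c1=0 → after 1×micro: -3/16; S1 reads c1=0 → after 1×micro: 0; S2 reads c1=0 → after 2×micro: 0 ⇒ (c0=-3/16, c1=0, c2=0)
[Gauss-Seidel] macro 5: S0 reads c1=0 → after 1×micro: -3/32; S1 reads c1=0 → after 1×micro: 0; S2 reads c1=0 → after 2×micro: 0 ⇒ (c0=-3/32, c1=0, c2=0)
[Gauss-Seidel] macro 6: S0 reads c1=0 → after 1×micro: -3/64; S1 reads c1=0 → after 1×micro: 0; S2 reads c1=0 → after 2×micro: 0 ⇒ (c0=-3/64, c1=0, c2=0)
[Gauss-Seidel] macro 7: S0 reads c1=0 → after 1×micro: -3/128; S1 reads c1=0 → after 1×micro: 0; S2 reads c1=0 → after 2×micro: 0 ⇒ (c0=-3/128, c1=0, c2=0)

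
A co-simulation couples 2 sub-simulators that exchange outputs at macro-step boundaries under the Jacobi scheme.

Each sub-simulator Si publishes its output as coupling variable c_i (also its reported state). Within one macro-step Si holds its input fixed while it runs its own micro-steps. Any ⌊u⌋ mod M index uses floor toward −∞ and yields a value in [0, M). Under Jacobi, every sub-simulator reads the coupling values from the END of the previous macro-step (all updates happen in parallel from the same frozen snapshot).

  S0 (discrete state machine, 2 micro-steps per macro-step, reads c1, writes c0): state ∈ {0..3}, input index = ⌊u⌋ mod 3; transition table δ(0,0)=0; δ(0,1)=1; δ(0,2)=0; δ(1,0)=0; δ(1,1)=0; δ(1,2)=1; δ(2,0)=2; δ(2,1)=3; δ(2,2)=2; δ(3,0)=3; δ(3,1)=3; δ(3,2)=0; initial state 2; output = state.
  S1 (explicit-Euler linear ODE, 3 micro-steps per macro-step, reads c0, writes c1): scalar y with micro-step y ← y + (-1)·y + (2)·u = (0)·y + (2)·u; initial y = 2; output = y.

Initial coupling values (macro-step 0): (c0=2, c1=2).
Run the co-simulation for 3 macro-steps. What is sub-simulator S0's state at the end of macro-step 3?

macro 1: S0 reads c1=2 → after 2×micro: 2; S1 reads c0=2 → after 3×micro: 4 ⇒ (c0=2, c1=4)
macro 2: S0 reads c1=4 → after 2×micro: 3; S1 reads c0=2 → after 3×micro: 4 ⇒ (c0=3, c1=4)
macro 3: S0 reads c1=4 → after 2×micro: 3; S1 reads c0=3 → after 3×micro: 6 ⇒ (c0=3, c1=6)

S0 state at macro-step 3 = 3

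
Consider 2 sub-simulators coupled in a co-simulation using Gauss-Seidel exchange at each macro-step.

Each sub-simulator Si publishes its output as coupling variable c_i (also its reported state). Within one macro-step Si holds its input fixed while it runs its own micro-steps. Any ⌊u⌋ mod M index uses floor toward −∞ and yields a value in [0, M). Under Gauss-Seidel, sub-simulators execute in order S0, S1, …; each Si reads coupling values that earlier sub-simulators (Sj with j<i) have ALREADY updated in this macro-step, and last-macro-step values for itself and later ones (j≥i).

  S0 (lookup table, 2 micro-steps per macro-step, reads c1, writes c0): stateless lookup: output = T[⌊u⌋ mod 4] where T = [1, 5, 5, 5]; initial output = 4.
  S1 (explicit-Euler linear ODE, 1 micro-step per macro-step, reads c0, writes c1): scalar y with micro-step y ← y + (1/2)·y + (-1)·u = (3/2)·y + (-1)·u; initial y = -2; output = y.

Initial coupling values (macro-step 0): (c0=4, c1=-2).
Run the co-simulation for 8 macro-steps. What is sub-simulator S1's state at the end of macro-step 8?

S1 state at macro-step 8 = -15551/64

macro 1: S0 reads c1=-2 → after 2×micro: 5; S1 reads c0=5 → after 1×micro: -8 ⇒ (c0=5, c1=-8)
macro 2: S0 reads c1=-8 → after 2×micro: 1; S1 reads c0=1 → after 1×micro: -13 ⇒ (c0=1, c1=-13)
macro 3: S0 reads c1=-13 → after 2×micro: 5; S1 reads c0=5 → after 1×micro: -49/2 ⇒ (c0=5, c1=-49/2)
macro 4: S0 reads c1=-49/2 → after 2×micro: 5; S1 reads c0=5 → after 1×micro: -167/4 ⇒ (c0=5, c1=-167/4)
macro 5: S0 reads c1=-167/4 → after 2×micro: 5; S1 reads c0=5 → after 1×micro: -541/8 ⇒ (c0=5, c1=-541/8)
macro 6: S0 reads c1=-541/8 → after 2×micro: 1; S1 reads c0=1 → after 1×micro: -1639/16 ⇒ (c0=1, c1=-1639/16)
macro 7: S0 reads c1=-1639/16 → after 2×micro: 5; S1 reads c0=5 → after 1×micro: -5077/32 ⇒ (c0=5, c1=-5077/32)
macro 8: S0 reads c1=-5077/32 → after 2×micro: 5; S1 reads c0=5 → after 1×micro: -15551/64 ⇒ (c0=5, c1=-15551/64)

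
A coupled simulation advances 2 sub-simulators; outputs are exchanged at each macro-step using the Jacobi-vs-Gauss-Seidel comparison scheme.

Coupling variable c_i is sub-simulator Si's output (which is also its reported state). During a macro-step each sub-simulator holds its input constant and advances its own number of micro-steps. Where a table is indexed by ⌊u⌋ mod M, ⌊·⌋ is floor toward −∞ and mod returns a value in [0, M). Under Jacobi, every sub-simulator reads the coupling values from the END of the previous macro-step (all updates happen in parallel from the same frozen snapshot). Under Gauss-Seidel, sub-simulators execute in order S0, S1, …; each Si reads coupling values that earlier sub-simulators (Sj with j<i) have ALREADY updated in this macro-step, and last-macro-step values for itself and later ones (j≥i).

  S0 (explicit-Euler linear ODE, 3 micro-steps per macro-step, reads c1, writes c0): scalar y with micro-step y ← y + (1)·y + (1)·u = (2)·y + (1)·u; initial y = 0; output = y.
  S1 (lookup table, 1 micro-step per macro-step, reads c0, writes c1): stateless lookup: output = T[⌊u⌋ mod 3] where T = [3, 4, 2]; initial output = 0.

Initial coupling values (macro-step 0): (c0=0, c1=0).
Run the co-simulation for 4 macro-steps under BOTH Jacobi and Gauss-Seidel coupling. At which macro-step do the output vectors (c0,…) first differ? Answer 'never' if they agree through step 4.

first divergence at macro-step: never

[Jacobi] macro 1: S0 reads c1=0 → after 3×micro: 0; S1 reads c0=0 → after 1×micro: 3 ⇒ (c0=0, c1=3)
[Jacobi] macro 2: S0 reads c1=3 → after 3×micro: 21; S1 reads c0=0 → after 1×micro: 3 ⇒ (c0=21, c1=3)
[Jacobi] macro 3: S0 reads c1=3 → after 3×micro: 189; S1 reads c0=21 → after 1×micro: 3 ⇒ (c0=189, c1=3)
[Jacobi] macro 4: S0 reads c1=3 → after 3×micro: 1533; S1 reads c0=189 → after 1×micro: 3 ⇒ (c0=1533, c1=3)
[Gauss-Seidel] macro 1: S0 reads c1=0 → after 3×micro: 0; S1 reads c0=0 → after 1×micro: 3 ⇒ (c0=0, c1=3)
[Gauss-Seidel] macro 2: S0 reads c1=3 → after 3×micro: 21; S1 reads c0=21 → after 1×micro: 3 ⇒ (c0=21, c1=3)
[Gauss-Seidel] macro 3: S0 reads c1=3 → after 3×micro: 189; S1 reads c0=189 → after 1×micro: 3 ⇒ (c0=189, c1=3)
[Gauss-Seidel] macro 4: S0 reads c1=3 → after 3×micro: 1533; S1 reads c0=1533 → after 1×micro: 3 ⇒ (c0=1533, c1=3)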